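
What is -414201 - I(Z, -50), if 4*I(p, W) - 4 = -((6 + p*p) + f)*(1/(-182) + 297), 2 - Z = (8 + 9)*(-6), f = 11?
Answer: 284017093/728 ≈ 3.9013e+5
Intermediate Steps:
Z = 104 (Z = 2 - (8 + 9)*(-6) = 2 - 17*(-6) = 2 - 1*(-102) = 2 + 102 = 104)
I(p, W) = -918173/728 - 54053*p²/728 (I(p, W) = 1 + (-((6 + p*p) + 11)*(1/(-182) + 297))/4 = 1 + (-((6 + p²) + 11)*(-1/182 + 297))/4 = 1 + (-(17 + p²)*54053/182)/4 = 1 + (-(918901/182 + 54053*p²/182))/4 = 1 + (-918901/182 - 54053*p²/182)/4 = 1 + (-918901/728 - 54053*p²/728) = -918173/728 - 54053*p²/728)
-414201 - I(Z, -50) = -414201 - (-918173/728 - 54053/728*104²) = -414201 - (-918173/728 - 54053/728*10816) = -414201 - (-918173/728 - 5621512/7) = -414201 - 1*(-585555421/728) = -414201 + 585555421/728 = 284017093/728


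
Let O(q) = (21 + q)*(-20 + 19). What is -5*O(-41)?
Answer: -100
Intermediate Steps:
O(q) = -21 - q (O(q) = (21 + q)*(-1) = -21 - q)
-5*O(-41) = -5*(-21 - 1*(-41)) = -5*(-21 + 41) = -5*20 = -100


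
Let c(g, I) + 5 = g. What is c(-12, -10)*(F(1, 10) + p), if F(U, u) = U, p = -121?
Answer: 2040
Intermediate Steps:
c(g, I) = -5 + g
c(-12, -10)*(F(1, 10) + p) = (-5 - 12)*(1 - 121) = -17*(-120) = 2040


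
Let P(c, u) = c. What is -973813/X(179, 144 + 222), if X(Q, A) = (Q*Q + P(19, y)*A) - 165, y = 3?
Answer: -973813/38830 ≈ -25.079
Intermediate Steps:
X(Q, A) = -165 + Q² + 19*A (X(Q, A) = (Q*Q + 19*A) - 165 = (Q² + 19*A) - 165 = -165 + Q² + 19*A)
-973813/X(179, 144 + 222) = -973813/(-165 + 179² + 19*(144 + 222)) = -973813/(-165 + 32041 + 19*366) = -973813/(-165 + 32041 + 6954) = -973813/38830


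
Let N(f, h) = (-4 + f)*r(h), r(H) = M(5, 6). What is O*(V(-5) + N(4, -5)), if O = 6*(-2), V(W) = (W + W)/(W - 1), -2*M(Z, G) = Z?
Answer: -20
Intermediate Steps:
M(Z, G) = -Z/2
r(H) = -5/2 (r(H) = -½*5 = -5/2)
V(W) = 2*W/(-1 + W) (V(W) = (2*W)/(-1 + W) = 2*W/(-1 + W))
O = -12
N(f, h) = 10 - 5*f/2 (N(f, h) = (-4 + f)*(-5/2) = 10 - 5*f/2)
O*(V(-5) + N(4, -5)) = -12*(2*(-5)/(-1 - 5) + (10 - 5/2*4)) = -12*(2*(-5)/(-6) + (10 - 10)) = -12*(2*(-5)*(-⅙) + 0) = -12*(5/3 + 0) = -12*5/3 = -20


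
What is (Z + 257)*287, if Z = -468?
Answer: -60557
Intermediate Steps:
(Z + 257)*287 = (-468 + 257)*287 = -211*287 = -60557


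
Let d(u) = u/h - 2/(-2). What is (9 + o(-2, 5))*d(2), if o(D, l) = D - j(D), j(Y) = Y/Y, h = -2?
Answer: 0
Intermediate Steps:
j(Y) = 1
d(u) = 1 - u/2 (d(u) = u/(-2) - 2/(-2) = u*(-½) - 2*(-½) = -u/2 + 1 = 1 - u/2)
o(D, l) = -1 + D (o(D, l) = D - 1*1 = D - 1 = -1 + D)
(9 + o(-2, 5))*d(2) = (9 + (-1 - 2))*(1 - ½*2) = (9 - 3)*(1 - 1) = 6*0 = 0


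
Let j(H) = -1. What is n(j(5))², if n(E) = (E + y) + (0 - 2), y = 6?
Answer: 9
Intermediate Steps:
n(E) = 4 + E (n(E) = (E + 6) + (0 - 2) = (6 + E) - 2 = 4 + E)
n(j(5))² = (4 - 1)² = 3² = 9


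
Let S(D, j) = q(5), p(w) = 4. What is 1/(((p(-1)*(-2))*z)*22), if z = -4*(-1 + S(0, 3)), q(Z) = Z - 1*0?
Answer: 1/2816 ≈ 0.00035511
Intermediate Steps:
q(Z) = Z (q(Z) = Z + 0 = Z)
S(D, j) = 5
z = -16 (z = -4*(-1 + 5) = -4*4 = -16)
1/(((p(-1)*(-2))*z)*22) = 1/(((4*(-2))*(-16))*22) = 1/(-8*(-16)*22) = 1/(128*22) = 1/2816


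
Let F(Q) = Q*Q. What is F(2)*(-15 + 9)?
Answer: -24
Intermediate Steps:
F(Q) = Q**2
F(2)*(-15 + 9) = 2**2*(-15 + 9) = 4*(-6) = -24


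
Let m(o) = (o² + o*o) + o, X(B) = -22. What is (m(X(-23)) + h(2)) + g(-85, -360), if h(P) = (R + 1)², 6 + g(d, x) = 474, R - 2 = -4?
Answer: 1415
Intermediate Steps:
R = -2 (R = 2 - 4 = -2)
g(d, x) = 468 (g(d, x) = -6 + 474 = 468)
m(o) = o + 2*o² (m(o) = (o² + o²) + o = 2*o² + o = o + 2*o²)
h(P) = 1 (h(P) = (-2 + 1)² = (-1)² = 1)
(m(X(-23)) + h(2)) + g(-85, -360) = (-22*(1 + 2*(-22)) + 1) + 468 = (-22*(1 - 44) + 1) + 468 = (-22*(-43) + 1) + 468 = (946 + 1) + 468 = 947 + 468 = 1415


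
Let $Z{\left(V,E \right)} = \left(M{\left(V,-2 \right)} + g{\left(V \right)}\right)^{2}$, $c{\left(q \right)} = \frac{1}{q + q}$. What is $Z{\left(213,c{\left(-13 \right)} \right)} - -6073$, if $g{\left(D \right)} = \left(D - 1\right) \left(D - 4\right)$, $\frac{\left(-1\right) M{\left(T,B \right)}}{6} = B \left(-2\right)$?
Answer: $1961078729$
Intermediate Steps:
$M{\left(T,B \right)} = 12 B$ ($M{\left(T,B \right)} = - 6 B \left(-2\right) = - 6 \left(- 2 B\right) = 12 B$)
$g{\left(D \right)} = \left(-1 + D\right) \left(-4 + D\right)$
$c{\left(q \right)} = \frac{1}{2 q}$
$Z{\left(V,E \right)} = \left(-20 + V^{2} - 5 V\right)^{2}$ ($Z{\left(V,E \right)} = \left(12 \left(-2\right) + \left(4 + V^{2} - 5 V\right)\right)^{2} = \left(-24 + \left(4 + V^{2} - 5 V\right)\right)^{2} = \left(-20 + V^{2} - 5 V\right)^{2}$)
$Z{\left(213,c{\left(-13 \right)} \right)} - -6073 = \left(20 - 213^{2} + 5 \cdot 213\right)^{2} - -6073 = \left(20 - 45369 + 1065\right)^{2} + 6073 = \left(-44284\right)^{2} + 6073 = 1961072656 + 6073 = 1961078729$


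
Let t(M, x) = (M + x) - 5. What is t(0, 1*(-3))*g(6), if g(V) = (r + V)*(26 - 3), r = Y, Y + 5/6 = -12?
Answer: 3772/3 ≈ 1257.3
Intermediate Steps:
Y = -77/6 (Y = -5/6 - 12 = -77/6 ≈ -12.833)
r = -77/6 ≈ -12.833
t(M, x) = -5 + M + x
g(V) = -1771/6 + 23*V (g(V) = (-77/6 + V)*(26 - 3) = (-77/6 + V)*23 = -1771/6 + 23*V)
t(0, 1*(-3))*g(6) = (-5 + 0 + 1*(-3))*(-1771/6 + 23*6) = (-5 + 0 - 3)*(-1771/6 + 138) = -8*(-943/6) = 3772/3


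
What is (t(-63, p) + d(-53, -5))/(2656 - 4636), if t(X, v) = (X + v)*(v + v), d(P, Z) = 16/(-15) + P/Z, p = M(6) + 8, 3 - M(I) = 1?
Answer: 15757/29700 ≈ 0.53054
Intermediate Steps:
M(I) = 2 (M(I) = 3 - 1*1 = 3 - 1 = 2)
p = 10 (p = 2 + 8 = 10)
d(P, Z) = -16/15 + P/Z (d(P, Z) = 16*(-1/15) + P/Z = -16/15 + P/Z)
t(X, v) = 2*v*(X + v) (t(X, v) = (X + v)*(2*v) = 2*v*(X + v))
(t(-63, p) + d(-53, -5))/(2656 - 4636) = (2*10*(-63 + 10) + (-16/15 - 53/(-5)))/(2656 - 4636) = (2*10*(-53) + (-16/15 - 53*(-⅕)))/(-1980) = (-1060 + (-16/15 + 53/5))*(-1/1980) = (-1060 + 143/15)*(-1/1980) = -15757/15*(-1/1980) = 15757/29700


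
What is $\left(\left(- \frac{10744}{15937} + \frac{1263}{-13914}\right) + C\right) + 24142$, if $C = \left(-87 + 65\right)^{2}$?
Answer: $\frac{1820194098407}{73915806} \approx 24625.0$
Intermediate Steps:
$C = 484$ ($C = \left(-22\right)^{2} = 484$)
$\left(\left(- \frac{10744}{15937} + \frac{1263}{-13914}\right) + C\right) + 24142 = \left(\left(- \frac{10744}{15937} + \frac{1263}{-13914}\right) + 484\right) + 24142 = \left(\left(\left(-10744\right) \frac{1}{15937} + 1263 \left(- \frac{1}{13914}\right)\right) + 484\right) + 24142 = \left(\left(- \frac{10744}{15937} - \frac{421}{4638}\right) + 484\right) + 24142 = \left(- \frac{56540149}{73915806} + 484\right) + 24142 = \frac{35718709955}{73915806} + 24142 = \frac{1820194098407}{73915806}$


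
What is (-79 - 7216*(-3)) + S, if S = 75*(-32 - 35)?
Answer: 16544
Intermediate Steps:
S = -5025 (S = 75*(-67) = -5025)
(-79 - 7216*(-3)) + S = (-79 - 7216*(-3)) - 5025 = (-79 + 21648) - 5025 = 21569 - 5025 = 16544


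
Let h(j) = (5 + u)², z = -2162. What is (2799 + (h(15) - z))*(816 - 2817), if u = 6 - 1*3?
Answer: -10055025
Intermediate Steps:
u = 3 (u = 6 - 3 = 3)
h(j) = 64 (h(j) = (5 + 3)² = 8² = 64)
(2799 + (h(15) - z))*(816 - 2817) = (2799 + (64 - 1*(-2162)))*(816 - 2817) = (2799 + (64 + 2162))*(-2001) = (2799 + 2226)*(-2001) = 5025*(-2001) = -10055025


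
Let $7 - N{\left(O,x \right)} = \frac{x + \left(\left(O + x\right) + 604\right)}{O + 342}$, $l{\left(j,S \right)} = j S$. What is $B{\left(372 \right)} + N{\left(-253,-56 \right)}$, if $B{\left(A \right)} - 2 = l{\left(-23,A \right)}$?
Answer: $- \frac{760922}{89} \approx -8549.7$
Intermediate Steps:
$l{\left(j,S \right)} = S j$
$N{\left(O,x \right)} = 7 - \frac{604 + O + 2 x}{342 + O}$ ($N{\left(O,x \right)} = 7 - \frac{x + \left(\left(O + x\right) + 604\right)}{O + 342} = 7 - \frac{x + \left(604 + O + x\right)}{342 + O} = 7 - \frac{604 + O + 2 x}{342 + O}$)
$B{\left(A \right)} = 2 - 23 A$ ($B{\left(A \right)} = 2 + A \left(-23\right) = 2 - 23 A$)
$B{\left(372 \right)} + N{\left(-253,-56 \right)} = \left(2 - 8556\right) + \frac{2 \left(895 - -56 + 3 \left(-253\right)\right)}{342 - 253} = \left(2 - 8556\right) + \frac{2 \left(895 + 56 - 759\right)}{89} = -8554 + 2 \cdot \frac{1}{89} \cdot 192 = -8554 + \frac{384}{89} = - \frac{760922}{89}$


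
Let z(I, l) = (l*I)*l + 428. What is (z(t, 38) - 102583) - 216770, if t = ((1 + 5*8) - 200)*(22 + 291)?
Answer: -72182473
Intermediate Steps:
t = -49767 (t = ((1 + 40) - 200)*313 = (41 - 200)*313 = -159*313 = -49767)
z(I, l) = 428 + I*l**2 (z(I, l) = (I*l)*l + 428 = I*l**2 + 428 = 428 + I*l**2)
(z(t, 38) - 102583) - 216770 = ((428 - 49767*38**2) - 102583) - 216770 = ((428 - 49767*1444) - 102583) - 216770 = ((428 - 71863548) - 102583) - 216770 = (-71863120 - 102583) - 216770 = -71965703 - 216770 = -72182473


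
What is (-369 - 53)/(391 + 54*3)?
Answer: -422/553 ≈ -0.76311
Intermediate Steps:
(-369 - 53)/(391 + 54*3) = -422/(391 + 162) = -422/553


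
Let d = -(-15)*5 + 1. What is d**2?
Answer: 5776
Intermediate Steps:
d = 76 (d = -3*(-25) + 1 = 75 + 1 = 76)
d**2 = 76**2 = 5776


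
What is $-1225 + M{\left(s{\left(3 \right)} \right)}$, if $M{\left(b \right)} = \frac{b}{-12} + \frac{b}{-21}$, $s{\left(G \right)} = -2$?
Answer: $- \frac{51439}{42} \approx -1224.7$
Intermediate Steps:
$M{\left(b \right)} = - \frac{11 b}{84}$ ($M{\left(b \right)} = b \left(- \frac{1}{12}\right) + b \left(- \frac{1}{21}\right) = - \frac{b}{12} - \frac{b}{21} = - \frac{11 b}{84}$)
$-1225 + M{\left(s{\left(3 \right)} \right)} = -1225 - - \frac{11}{42} = -1225 + \frac{11}{42} = - \frac{51439}{42}$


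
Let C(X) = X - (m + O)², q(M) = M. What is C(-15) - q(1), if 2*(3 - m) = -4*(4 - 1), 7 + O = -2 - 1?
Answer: -17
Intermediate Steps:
O = -10 (O = -7 + (-2 - 1) = -7 - 3 = -10)
m = 9 (m = 3 - (-2)*(4 - 1) = 3 - (-2)*3 = 3 - ½*(-12) = 3 + 6 = 9)
C(X) = -1 + X (C(X) = X - (9 - 10)² = X - 1*(-1)² = X - 1*1 = X - 1 = -1 + X)
C(-15) - q(1) = (-1 - 15) - 1*1 = -16 - 1 = -17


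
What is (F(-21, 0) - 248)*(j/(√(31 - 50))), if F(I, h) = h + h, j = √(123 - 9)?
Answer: 248*I*√6 ≈ 607.47*I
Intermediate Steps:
j = √114 ≈ 10.677
F(I, h) = 2*h
(F(-21, 0) - 248)*(j/(√(31 - 50))) = (2*0 - 248)*(√114/(√(31 - 50))) = (0 - 248)*(√114/(√(-19))) = -248*√114/(I*√19) = -248*√114*(-I*√19/19) = -(-248)*I*√6 = 248*I*√6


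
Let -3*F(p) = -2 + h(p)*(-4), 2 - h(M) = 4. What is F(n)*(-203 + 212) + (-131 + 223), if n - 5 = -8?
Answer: 74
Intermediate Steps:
n = -3 (n = 5 - 8 = -3)
h(M) = -2 (h(M) = 2 - 1*4 = 2 - 4 = -2)
F(p) = -2 (F(p) = -(-2 - 2*(-4))/3 = -(-2 + 8)/3 = -⅓*6 = -2)
F(n)*(-203 + 212) + (-131 + 223) = -2*(-203 + 212) + (-131 + 223) = -2*9 + 92 = -18 + 92 = 74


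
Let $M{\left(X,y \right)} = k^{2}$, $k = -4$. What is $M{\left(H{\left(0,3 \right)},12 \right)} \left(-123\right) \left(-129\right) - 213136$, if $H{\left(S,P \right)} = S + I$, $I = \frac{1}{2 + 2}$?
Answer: $40736$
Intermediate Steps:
$I = \frac{1}{4} \approx 0.25$
$H{\left(S,P \right)} = \frac{1}{4} + S$ ($H{\left(S,P \right)} = S + \frac{1}{4} = \frac{1}{4} + S$)
$M{\left(X,y \right)} = 16$ ($M{\left(X,y \right)} = \left(-4\right)^{2} = 16$)
$M{\left(H{\left(0,3 \right)},12 \right)} \left(-123\right) \left(-129\right) - 213136 = 16 \left(-123\right) \left(-129\right) - 213136 = \left(-1968\right) \left(-129\right) - 213136 = 253872 - 213136 = 40736$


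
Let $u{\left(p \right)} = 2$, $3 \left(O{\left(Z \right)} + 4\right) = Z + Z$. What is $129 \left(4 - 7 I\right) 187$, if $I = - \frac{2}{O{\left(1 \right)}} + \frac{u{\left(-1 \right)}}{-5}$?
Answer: $\frac{313599}{5} \approx 62720.0$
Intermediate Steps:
$O{\left(Z \right)} = -4 + \frac{2 Z}{3}$ ($O{\left(Z \right)} = -4 + \frac{Z + Z}{3} = -4 + \frac{2 Z}{3}$)
$I = \frac{1}{5}$ ($I = - \frac{2}{-4 + \frac{2}{3} \cdot 1} + \frac{2}{-5} = - \frac{2}{-4 + \frac{2}{3}} + 2 \left(- \frac{1}{5}\right) = - \frac{2}{- \frac{10}{3}} - \frac{2}{5} = \left(-2\right) \left(- \frac{3}{10}\right) - \frac{2}{5} = \frac{3}{5} - \frac{2}{5} = \frac{1}{5} \approx 0.2$)
$129 \left(4 - 7 I\right) 187 = 129 \left(4 - \frac{7}{5}\right) 187 = 129 \cdot \frac{13}{5} \cdot 187 = \frac{1677}{5} \cdot 187 = \frac{313599}{5}$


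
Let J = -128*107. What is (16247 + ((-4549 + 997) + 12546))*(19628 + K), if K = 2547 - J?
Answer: 905419911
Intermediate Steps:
J = -13696
K = 16243 (K = 2547 - 1*(-13696) = 2547 + 13696 = 16243)
(16247 + ((-4549 + 997) + 12546))*(19628 + K) = (16247 + ((-4549 + 997) + 12546))*(19628 + 16243) = (16247 + (-3552 + 12546))*35871 = (16247 + 8994)*35871 = 25241*35871 = 905419911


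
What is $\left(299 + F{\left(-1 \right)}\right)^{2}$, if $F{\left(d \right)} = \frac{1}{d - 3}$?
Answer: $\frac{1428025}{16} \approx 89252.0$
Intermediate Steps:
$F{\left(d \right)} = \frac{1}{-3 + d}$
$\left(299 + F{\left(-1 \right)}\right)^{2} = \left(299 + \frac{1}{-3 - 1}\right)^{2} = \left(299 + \frac{1}{-4}\right)^{2} = \left(299 - \frac{1}{4}\right)^{2} = \left(\frac{1195}{4}\right)^{2} = \frac{1428025}{16}$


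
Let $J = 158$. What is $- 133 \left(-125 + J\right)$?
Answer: $-4389$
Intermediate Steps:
$- 133 \left(-125 + J\right) = - 133 \left(-125 + 158\right) = \left(-133\right) 33 = -4389$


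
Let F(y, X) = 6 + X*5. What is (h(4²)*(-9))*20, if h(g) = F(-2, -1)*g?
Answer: -2880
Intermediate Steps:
F(y, X) = 6 + 5*X
h(g) = g (h(g) = (6 + 5*(-1))*g = (6 - 5)*g = 1*g = g)
(h(4²)*(-9))*20 = (4²*(-9))*20 = (16*(-9))*20 = -144*20 = -2880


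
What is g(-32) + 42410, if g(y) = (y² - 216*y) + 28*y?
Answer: 49450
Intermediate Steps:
g(y) = y² - 188*y
g(-32) + 42410 = -32*(-188 - 32) + 42410 = -32*(-220) + 42410 = 7040 + 42410 = 49450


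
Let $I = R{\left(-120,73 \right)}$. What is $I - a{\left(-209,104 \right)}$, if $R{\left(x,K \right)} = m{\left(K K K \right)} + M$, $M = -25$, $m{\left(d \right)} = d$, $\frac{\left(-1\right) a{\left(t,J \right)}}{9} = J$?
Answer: $389928$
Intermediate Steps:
$a{\left(t,J \right)} = - 9 J$
$R{\left(x,K \right)} = -25 + K^{3}$ ($R{\left(x,K \right)} = K K K - 25 = K^{2} K - 25 = K^{3} - 25 = -25 + K^{3}$)
$I = 388992$ ($I = -25 + 73^{3} = -25 + 389017 = 388992$)
$I - a{\left(-209,104 \right)} = 388992 - \left(-9\right) 104 = 388992 - -936 = 388992 + 936 = 389928$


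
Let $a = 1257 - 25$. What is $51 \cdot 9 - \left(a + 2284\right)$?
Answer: $-3057$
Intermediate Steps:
$a = 1232$ ($a = 1257 - 25 = 1232$)
$51 \cdot 9 - \left(a + 2284\right) = 51 \cdot 9 - \left(1232 + 2284\right) = 459 - 3516 = -3057$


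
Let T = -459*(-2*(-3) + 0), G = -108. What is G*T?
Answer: 297432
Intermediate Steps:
T = -2754 (T = -459*(6 + 0) = -459*6 = -2754)
G*T = -108*(-2754) = 297432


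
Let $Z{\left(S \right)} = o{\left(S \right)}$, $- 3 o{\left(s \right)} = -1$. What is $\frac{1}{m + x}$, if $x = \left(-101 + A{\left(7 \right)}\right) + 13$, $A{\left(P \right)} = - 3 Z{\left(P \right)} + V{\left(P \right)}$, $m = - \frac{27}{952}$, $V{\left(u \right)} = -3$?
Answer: $- \frac{952}{87611} \approx -0.010866$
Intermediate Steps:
$m = - \frac{27}{952}$ ($m = \left(-27\right) \frac{1}{952} = - \frac{27}{952} \approx -0.028361$)
$o{\left(s \right)} = \frac{1}{3}$ ($o{\left(s \right)} = \left(- \frac{1}{3}\right) \left(-1\right) = \frac{1}{3}$)
$Z{\left(S \right)} = \frac{1}{3}$
$A{\left(P \right)} = -4$ ($A{\left(P \right)} = \left(-3\right) \frac{1}{3} - 3 = -1 - 3 = -4$)
$x = -92$ ($x = \left(-101 - 4\right) + 13 = -105 + 13 = -92$)
$\frac{1}{m + x} = \frac{1}{- \frac{27}{952} - 92} = \frac{1}{- \frac{87611}{952}} = - \frac{952}{87611}$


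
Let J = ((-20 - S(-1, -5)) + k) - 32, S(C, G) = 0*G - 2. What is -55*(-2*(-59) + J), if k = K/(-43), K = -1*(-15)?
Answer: -159995/43 ≈ -3720.8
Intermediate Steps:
S(C, G) = -2 (S(C, G) = 0 - 2 = -2)
K = 15
k = -15/43 (k = 15/(-43) = 15*(-1/43) = -15/43 ≈ -0.34884)
J = -2165/43 (J = ((-20 - 1*(-2)) - 15/43) - 32 = ((-20 + 2) - 15/43) - 32 = (-18 - 15/43) - 32 = -789/43 - 32 = -2165/43 ≈ -50.349)
-55*(-2*(-59) + J) = -55*(-2*(-59) - 2165/43) = -55*(118 - 2165/43) = -55*2909/43 = -159995/43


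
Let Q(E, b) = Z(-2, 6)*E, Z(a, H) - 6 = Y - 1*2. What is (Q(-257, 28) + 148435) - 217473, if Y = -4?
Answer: -69038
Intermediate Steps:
Z(a, H) = 0 (Z(a, H) = 6 + (-4 - 1*2) = 6 + (-4 - 2) = 6 - 6 = 0)
Q(E, b) = 0 (Q(E, b) = 0*E = 0)
(Q(-257, 28) + 148435) - 217473 = (0 + 148435) - 217473 = 148435 - 217473 = -69038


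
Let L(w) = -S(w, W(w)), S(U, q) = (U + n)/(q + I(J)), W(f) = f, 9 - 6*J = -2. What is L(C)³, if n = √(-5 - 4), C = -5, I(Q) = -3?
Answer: 5/256 + 99*I/256 ≈ 0.019531 + 0.38672*I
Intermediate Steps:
J = 11/6 (J = 3/2 - ⅙*(-2) = 3/2 + ⅓ = 11/6 ≈ 1.8333)
n = 3*I (n = √(-9) = 3*I ≈ 3.0*I)
S(U, q) = (U + 3*I)/(-3 + q) (S(U, q) = (U + 3*I)/(q - 3) = (U + 3*I)/(-3 + q))
L(w) = -(w + 3*I)/(-3 + w)
L(C)³ = ((-1*(-5) - 3*I)/(-3 - 5))³ = ((5 - 3*I)/(-8))³ = (-(5 - 3*I)/8)³ = (-5/8 + 3*I/8)³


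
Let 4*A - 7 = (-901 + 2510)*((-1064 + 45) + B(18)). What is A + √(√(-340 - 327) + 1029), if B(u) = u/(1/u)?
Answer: -279562 + √(1029 + I*√667) ≈ -2.7953e+5 + 0.40252*I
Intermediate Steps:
B(u) = u² (B(u) = u*u = u²)
A = -279562 (A = 7/4 + ((-901 + 2510)*((-1064 + 45) + 18²))/4 = 7/4 + (1609*(-1019 + 324))/4 = 7/4 + (1609*(-695))/4 = 7/4 + (¼)*(-1118255) = 7/4 - 1118255/4 = -279562)
A + √(√(-340 - 327) + 1029) = -279562 + √(√(-340 - 327) + 1029) = -279562 + √(√(-667) + 1029) = -279562 + √(I*√667 + 1029) = -279562 + √(1029 + I*√667)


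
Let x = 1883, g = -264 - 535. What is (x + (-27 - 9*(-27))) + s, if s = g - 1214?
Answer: 86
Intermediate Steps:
g = -799
s = -2013 (s = -799 - 1214 = -2013)
(x + (-27 - 9*(-27))) + s = (1883 + (-27 - 9*(-27))) - 2013 = (1883 + (-27 + 243)) - 2013 = (1883 + 216) - 2013 = 2099 - 2013 = 86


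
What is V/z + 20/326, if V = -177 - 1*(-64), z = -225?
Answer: 20669/36675 ≈ 0.56357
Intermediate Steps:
V = -113 (V = -177 + 64 = -113)
V/z + 20/326 = -113/(-225) + 20/326 = -113*(-1/225) + 20*(1/326) = 113/225 + 10/163 = 20669/36675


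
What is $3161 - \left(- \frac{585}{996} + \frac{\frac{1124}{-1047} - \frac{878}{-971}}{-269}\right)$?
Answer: $\frac{287052526700575}{90793817196} \approx 3161.6$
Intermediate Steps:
$3161 - \left(- \frac{585}{996} + \frac{\frac{1124}{-1047} - \frac{878}{-971}}{-269}\right) = 3161 - \left(\left(-585\right) \frac{1}{996} + \left(1124 \left(- \frac{1}{1047}\right) - - \frac{878}{971}\right) \left(- \frac{1}{269}\right)\right) = 3161 - \left(- \frac{195}{332} + \left(- \frac{1124}{1047} + \frac{878}{971}\right) \left(- \frac{1}{269}\right)\right) = 3161 - \left(- \frac{195}{332} - - \frac{172138}{273475353}\right) = 3161 - \left(- \frac{195}{332} + \frac{172138}{273475353}\right) = 3161 - - \frac{53270544019}{90793817196} = 3161 + \frac{53270544019}{90793817196} = \frac{287052526700575}{90793817196}$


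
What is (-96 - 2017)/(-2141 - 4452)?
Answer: 2113/6593 ≈ 0.32049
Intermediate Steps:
(-96 - 2017)/(-2141 - 4452) = -2113/(-6593) = -2113*(-1/6593) = 2113/6593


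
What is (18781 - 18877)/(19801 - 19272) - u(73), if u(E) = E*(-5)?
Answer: 192989/529 ≈ 364.82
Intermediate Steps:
u(E) = -5*E
(18781 - 18877)/(19801 - 19272) - u(73) = (18781 - 18877)/(19801 - 19272) - (-5)*73 = -96/529 - 1*(-365) = -96*1/529 + 365 = -96/529 + 365 = 192989/529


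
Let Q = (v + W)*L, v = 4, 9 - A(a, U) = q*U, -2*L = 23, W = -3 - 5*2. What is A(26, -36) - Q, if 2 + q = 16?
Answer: 819/2 ≈ 409.50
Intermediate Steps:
q = 14 (q = -2 + 16 = 14)
W = -13 (W = -3 - 10 = -13)
L = -23/2 (L = -½*23 = -23/2 ≈ -11.500)
A(a, U) = 9 - 14*U
Q = 207/2 (Q = (4 - 13)*(-23/2) = -9*(-23/2) = 207/2 ≈ 103.50)
A(26, -36) - Q = (9 - 14*(-36)) - 1*207/2 = (9 + 504) - 207/2 = 513 - 207/2 = 819/2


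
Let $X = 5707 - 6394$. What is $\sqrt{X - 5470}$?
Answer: $i \sqrt{6157} \approx 78.467 i$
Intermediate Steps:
$X = -687$
$\sqrt{X - 5470} = \sqrt{-687 - 5470} = \sqrt{-6157} = i \sqrt{6157}$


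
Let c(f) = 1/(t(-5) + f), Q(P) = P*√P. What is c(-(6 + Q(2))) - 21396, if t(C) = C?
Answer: -2417759/113 + 2*√2/113 ≈ -21396.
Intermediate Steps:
Q(P) = P^(3/2)
c(f) = 1/(-5 + f)
c(-(6 + Q(2))) - 21396 = 1/(-5 - (6 + 2^(3/2))) - 21396 = 1/(-5 - (6 + 2*√2)) - 21396 = 1/(-5 + (-6 - 2*√2)) - 21396 = 1/(-11 - 2*√2) - 21396 = -21396 + 1/(-11 - 2*√2)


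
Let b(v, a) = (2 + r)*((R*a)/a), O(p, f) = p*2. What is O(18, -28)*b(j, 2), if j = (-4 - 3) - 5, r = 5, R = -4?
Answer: -1008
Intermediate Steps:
j = -12 (j = -7 - 5 = -12)
O(p, f) = 2*p
b(v, a) = -28 (b(v, a) = (2 + 5)*((-4*a)/a) = 7*(-4) = -28)
O(18, -28)*b(j, 2) = (2*18)*(-28) = 36*(-28) = -1008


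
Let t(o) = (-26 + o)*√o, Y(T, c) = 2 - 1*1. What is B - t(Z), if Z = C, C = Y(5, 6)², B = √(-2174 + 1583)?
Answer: 25 + I*√591 ≈ 25.0 + 24.31*I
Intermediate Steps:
Y(T, c) = 1 (Y(T, c) = 2 - 1 = 1)
B = I*√591 (B = √(-591) = I*√591 ≈ 24.31*I)
C = 1 (C = 1² = 1)
Z = 1
t(o) = √o*(-26 + o)
B - t(Z) = I*√591 - √1*(-26 + 1) = I*√591 - (-25) = I*√591 - 1*(-25) = I*√591 + 25 = 25 + I*√591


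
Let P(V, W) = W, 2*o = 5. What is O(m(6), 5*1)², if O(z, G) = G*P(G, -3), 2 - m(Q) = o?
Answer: 225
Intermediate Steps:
o = 5/2 (o = (½)*5 = 5/2 ≈ 2.5000)
m(Q) = -½ (m(Q) = 2 - 1*5/2 = 2 - 5/2 = -½)
O(z, G) = -3*G (O(z, G) = G*(-3) = -3*G)
O(m(6), 5*1)² = (-15)² = 225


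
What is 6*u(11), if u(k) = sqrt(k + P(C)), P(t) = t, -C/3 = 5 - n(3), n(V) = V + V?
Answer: 6*sqrt(14) ≈ 22.450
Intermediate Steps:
n(V) = 2*V
C = 3 (C = -3*(5 - 2*3) = -3*(5 - 1*6) = -3*(5 - 6) = -3*(-1) = 3)
u(k) = sqrt(3 + k) (u(k) = sqrt(k + 3) = sqrt(3 + k))
6*u(11) = 6*sqrt(3 + 11) = 6*sqrt(14)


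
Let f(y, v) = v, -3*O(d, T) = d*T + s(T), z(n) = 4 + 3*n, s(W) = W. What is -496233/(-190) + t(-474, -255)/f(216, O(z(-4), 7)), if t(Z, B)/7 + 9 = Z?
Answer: 456903/190 ≈ 2404.8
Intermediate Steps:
t(Z, B) = -63 + 7*Z
O(d, T) = -T/3 - T*d/3 (O(d, T) = -(d*T + T)/3 = -(T*d + T)/3 = -(T + T*d)/3 = -T/3 - T*d/3)
-496233/(-190) + t(-474, -255)/f(216, O(z(-4), 7)) = -496233/(-190) + (-63 + 7*(-474))/(((⅓)*7*(-1 - (4 + 3*(-4))))) = -496233*(-1/190) + (-63 - 3318)/(((⅓)*7*(-1 - (4 - 12)))) = 496233/190 - 3381*3/(7*(-1 - 1*(-8))) = 496233/190 - 3381*3/(7*(-1 + 8)) = 496233/190 - 3381/((⅓)*7*7) = 496233/190 - 3381/49/3 = 496233/190 - 3381*3/49 = 496233/190 - 207 = 456903/190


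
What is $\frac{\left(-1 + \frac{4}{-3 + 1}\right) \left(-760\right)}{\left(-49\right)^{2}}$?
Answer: $\frac{2280}{2401} \approx 0.9496$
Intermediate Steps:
$\frac{\left(-1 + \frac{4}{-3 + 1}\right) \left(-760\right)}{\left(-49\right)^{2}} = \frac{\left(-1 + \frac{4}{-2}\right) \left(-760\right)}{2401} = \left(-1 + 4 \left(- \frac{1}{2}\right)\right) \left(-760\right) \frac{1}{2401} = \left(-1 - 2\right) \left(-760\right) \frac{1}{2401} = \left(-3\right) \left(-760\right) \frac{1}{2401} = 2280 \cdot \frac{1}{2401} = \frac{2280}{2401}$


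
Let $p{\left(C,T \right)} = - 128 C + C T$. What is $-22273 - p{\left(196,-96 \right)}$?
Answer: $21631$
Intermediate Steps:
$-22273 - p{\left(196,-96 \right)} = -22273 - 196 \left(-128 - 96\right) = -22273 - 196 \left(-224\right) = -22273 - -43904 = -22273 + 43904 = 21631$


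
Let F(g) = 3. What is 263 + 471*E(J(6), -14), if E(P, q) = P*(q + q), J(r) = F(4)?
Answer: -39301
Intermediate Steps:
J(r) = 3
E(P, q) = 2*P*q (E(P, q) = P*(2*q) = 2*P*q)
263 + 471*E(J(6), -14) = 263 + 471*(2*3*(-14)) = 263 + 471*(-84) = 263 - 39564 = -39301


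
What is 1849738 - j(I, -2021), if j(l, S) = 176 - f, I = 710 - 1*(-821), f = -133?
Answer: 1849429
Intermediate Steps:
I = 1531 (I = 710 + 821 = 1531)
j(l, S) = 309 (j(l, S) = 176 - 1*(-133) = 176 + 133 = 309)
1849738 - j(I, -2021) = 1849738 - 1*309 = 1849738 - 309 = 1849429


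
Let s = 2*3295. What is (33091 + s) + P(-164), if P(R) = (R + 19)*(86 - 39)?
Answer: 32866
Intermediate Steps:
P(R) = 893 + 47*R (P(R) = (19 + R)*47 = 893 + 47*R)
s = 6590
(33091 + s) + P(-164) = (33091 + 6590) + (893 + 47*(-164)) = 39681 + (893 - 7708) = 39681 - 6815 = 32866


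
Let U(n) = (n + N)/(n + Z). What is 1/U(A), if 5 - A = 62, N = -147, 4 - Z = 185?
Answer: 7/6 ≈ 1.1667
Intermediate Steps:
Z = -181 (Z = 4 - 1*185 = 4 - 185 = -181)
A = -57 (A = 5 - 1*62 = 5 - 62 = -57)
U(n) = (-147 + n)/(-181 + n) (U(n) = (n - 147)/(n - 181) = (-147 + n)/(-181 + n))
1/U(A) = 1/((-147 - 57)/(-181 - 57)) = 1/(-204/(-238)) = 1/(-1/238*(-204)) = 1/(6/7) = 7/6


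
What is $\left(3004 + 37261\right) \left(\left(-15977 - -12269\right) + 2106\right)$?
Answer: $-64504530$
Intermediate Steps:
$\left(3004 + 37261\right) \left(\left(-15977 - -12269\right) + 2106\right) = 40265 \left(\left(-15977 + 12269\right) + 2106\right) = 40265 \left(-3708 + 2106\right) = 40265 \left(-1602\right) = -64504530$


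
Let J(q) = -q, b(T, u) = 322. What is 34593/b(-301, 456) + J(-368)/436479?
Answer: 15099236543/140546238 ≈ 107.43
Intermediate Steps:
34593/b(-301, 456) + J(-368)/436479 = 34593/322 - 1*(-368)/436479 = 34593*(1/322) + 368*(1/436479) = 34593/322 + 368/436479 = 15099236543/140546238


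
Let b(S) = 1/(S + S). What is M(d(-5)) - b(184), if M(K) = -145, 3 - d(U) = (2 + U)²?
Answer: -53361/368 ≈ -145.00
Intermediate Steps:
d(U) = 3 - (2 + U)²
b(S) = 1/(2*S)
M(d(-5)) - b(184) = -145 - 1/(2*184) = -145 - 1*1/368 = -145 - 1/368 = -53361/368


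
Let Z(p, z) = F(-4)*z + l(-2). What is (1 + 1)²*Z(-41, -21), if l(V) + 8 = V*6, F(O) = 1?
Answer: -164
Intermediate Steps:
l(V) = -8 + 6*V (l(V) = -8 + V*6 = -8 + 6*V)
Z(p, z) = -20 + z (Z(p, z) = 1*z + (-8 + 6*(-2)) = z + (-8 - 12) = z - 20 = -20 + z)
(1 + 1)²*Z(-41, -21) = (1 + 1)²*(-20 - 21) = 2²*(-41) = 4*(-41) = -164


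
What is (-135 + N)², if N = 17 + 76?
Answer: 1764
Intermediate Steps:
N = 93
(-135 + N)² = (-135 + 93)² = (-42)² = 1764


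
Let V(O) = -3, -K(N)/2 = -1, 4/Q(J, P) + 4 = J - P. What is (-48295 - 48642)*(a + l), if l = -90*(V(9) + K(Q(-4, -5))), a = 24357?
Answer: -2369818839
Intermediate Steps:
Q(J, P) = 4/(-4 + J - P) (Q(J, P) = 4/(-4 + (J - P)) = 4/(-4 + J - P))
K(N) = 2 (K(N) = -2*(-1) = 2)
l = 90 (l = -90*(-3 + 2) = -90*(-1) = 90)
(-48295 - 48642)*(a + l) = (-48295 - 48642)*(24357 + 90) = -96937*24447 = -2369818839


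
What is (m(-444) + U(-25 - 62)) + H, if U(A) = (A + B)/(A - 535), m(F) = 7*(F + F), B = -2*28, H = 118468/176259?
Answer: -681380445035/109633098 ≈ -6215.1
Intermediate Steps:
H = 118468/176259 (H = 118468*(1/176259) = 118468/176259 ≈ 0.67212)
B = -56
m(F) = 14*F (m(F) = 7*(2*F) = 14*F)
U(A) = (-56 + A)/(-535 + A) (U(A) = (A - 56)/(A - 535) = (-56 + A)/(-535 + A))
(m(-444) + U(-25 - 62)) + H = (14*(-444) + (-56 + (-25 - 62))/(-535 + (-25 - 62))) + 118468/176259 = (-6216 + (-56 - 87)/(-535 - 87)) + 118468/176259 = (-6216 - 143/(-622)) + 118468/176259 = (-6216 - 1/622*(-143)) + 118468/176259 = (-6216 + 143/622) + 118468/176259 = -3866209/622 + 118468/176259 = -681380445035/109633098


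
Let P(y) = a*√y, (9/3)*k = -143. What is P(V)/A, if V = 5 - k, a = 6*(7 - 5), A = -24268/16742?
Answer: -16742*√474/6067 ≈ -60.079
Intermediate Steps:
k = -143/3 (k = (⅓)*(-143) = -143/3 ≈ -47.667)
A = -12134/8371 (A = -24268*1/16742 = -12134/8371 ≈ -1.4495)
a = 12 (a = 6*2 = 12)
V = 158/3 (V = 5 - 1*(-143/3) = 5 + 143/3 = 158/3 ≈ 52.667)
P(y) = 12*√y
P(V)/A = (12*√(158/3))/(-12134/8371) = (12*(√474/3))*(-8371/12134) = (4*√474)*(-8371/12134) = -16742*√474/6067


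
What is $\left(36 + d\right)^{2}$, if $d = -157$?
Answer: $14641$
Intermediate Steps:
$\left(36 + d\right)^{2} = \left(36 - 157\right)^{2} = \left(-121\right)^{2} = 14641$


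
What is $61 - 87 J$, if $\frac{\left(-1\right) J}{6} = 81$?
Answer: $42343$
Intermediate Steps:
$J = -486$ ($J = \left(-6\right) 81 = -486$)
$61 - 87 J = 61 - -42282 = 61 + 42282 = 42343$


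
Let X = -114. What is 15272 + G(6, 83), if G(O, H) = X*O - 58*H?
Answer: 9774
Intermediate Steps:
G(O, H) = -114*O - 58*H
15272 + G(6, 83) = 15272 + (-114*6 - 58*83) = 15272 + (-684 - 4814) = 15272 - 5498 = 9774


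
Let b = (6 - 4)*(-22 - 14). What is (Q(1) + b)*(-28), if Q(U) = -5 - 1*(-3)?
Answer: 2072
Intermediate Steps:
b = -72 (b = 2*(-36) = -72)
Q(U) = -2 (Q(U) = -5 + 3 = -2)
(Q(1) + b)*(-28) = (-2 - 72)*(-28) = -74*(-28) = 2072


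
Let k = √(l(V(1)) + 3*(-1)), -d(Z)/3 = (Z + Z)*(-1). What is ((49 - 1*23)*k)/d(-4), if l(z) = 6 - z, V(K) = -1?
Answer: -13/6 ≈ -2.1667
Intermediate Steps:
d(Z) = 6*Z (d(Z) = -3*(Z + Z)*(-1) = -3*2*Z*(-1) = -(-6)*Z = 6*Z)
k = 2 (k = √((6 - 1*(-1)) + 3*(-1)) = √((6 + 1) - 3) = √(7 - 3) = √4 = 2)
((49 - 1*23)*k)/d(-4) = ((49 - 1*23)*2)/((6*(-4))) = ((49 - 23)*2)/(-24) = (26*2)*(-1/24) = 52*(-1/24) = -13/6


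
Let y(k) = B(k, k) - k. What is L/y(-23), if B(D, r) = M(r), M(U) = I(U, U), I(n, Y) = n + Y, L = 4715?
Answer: -205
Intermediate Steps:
I(n, Y) = Y + n
M(U) = 2*U (M(U) = U + U = 2*U)
B(D, r) = 2*r
y(k) = k (y(k) = 2*k - k = k)
L/y(-23) = 4715/(-23) = 4715*(-1/23) = -205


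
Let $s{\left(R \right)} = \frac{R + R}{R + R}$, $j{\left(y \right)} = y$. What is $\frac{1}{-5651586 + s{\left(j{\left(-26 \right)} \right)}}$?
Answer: $- \frac{1}{5651585} \approx -1.7694 \cdot 10^{-7}$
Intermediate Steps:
$s{\left(R \right)} = 1$ ($s{\left(R \right)} = \frac{2 R}{2 R} = 2 R \frac{1}{2 R} = 1$)
$\frac{1}{-5651586 + s{\left(j{\left(-26 \right)} \right)}} = \frac{1}{-5651586 + 1} = \frac{1}{-5651585} = - \frac{1}{5651585}$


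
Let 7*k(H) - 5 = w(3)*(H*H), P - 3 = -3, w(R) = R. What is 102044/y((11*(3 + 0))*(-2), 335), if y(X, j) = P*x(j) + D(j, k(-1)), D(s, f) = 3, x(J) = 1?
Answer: 102044/3 ≈ 34015.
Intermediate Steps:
P = 0 (P = 3 - 3 = 0)
k(H) = 5/7 + 3*H²/7 (k(H) = 5/7 + (3*(H*H))/7 = 5/7 + (3*H²)/7 = 5/7 + 3*H²/7)
y(X, j) = 3 (y(X, j) = 0*1 + 3 = 0 + 3 = 3)
102044/y((11*(3 + 0))*(-2), 335) = 102044/3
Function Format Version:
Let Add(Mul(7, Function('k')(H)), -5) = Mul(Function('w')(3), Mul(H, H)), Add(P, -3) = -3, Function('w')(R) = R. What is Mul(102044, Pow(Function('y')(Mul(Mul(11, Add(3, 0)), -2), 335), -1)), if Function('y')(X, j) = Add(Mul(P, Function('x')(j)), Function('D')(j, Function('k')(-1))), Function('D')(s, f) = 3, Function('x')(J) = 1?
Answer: Rational(102044, 3) ≈ 34015.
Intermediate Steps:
P = 0 (P = Add(3, -3) = 0)
Function('k')(H) = Add(Rational(5, 7), Mul(Rational(3, 7), Pow(H, 2))) (Function('k')(H) = Add(Rational(5, 7), Mul(Rational(1, 7), Mul(3, Mul(H, H)))) = Add(Rational(5, 7), Mul(Rational(1, 7), Mul(3, Pow(H, 2)))) = Add(Rational(5, 7), Mul(Rational(3, 7), Pow(H, 2))))
Function('y')(X, j) = 3 (Function('y')(X, j) = Add(Mul(0, 1), 3) = Add(0, 3) = 3)
Mul(102044, Pow(Function('y')(Mul(Mul(11, Add(3, 0)), -2), 335), -1)) = Mul(102044, Pow(3, -1)) = Mul(102044, Rational(1, 3)) = Rational(102044, 3)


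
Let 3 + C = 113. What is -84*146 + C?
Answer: -12154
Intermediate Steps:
C = 110 (C = -3 + 113 = 110)
-84*146 + C = -84*146 + 110 = -12264 + 110 = -12154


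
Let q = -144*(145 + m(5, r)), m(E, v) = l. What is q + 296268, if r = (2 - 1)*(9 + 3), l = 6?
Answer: 274524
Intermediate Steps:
r = 12 (r = 1*12 = 12)
m(E, v) = 6
q = -21744 (q = -144*(145 + 6) = -144*151 = -21744)
q + 296268 = -21744 + 296268 = 274524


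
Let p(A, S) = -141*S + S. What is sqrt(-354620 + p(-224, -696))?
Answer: 2*I*sqrt(64295) ≈ 507.13*I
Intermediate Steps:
p(A, S) = -140*S
sqrt(-354620 + p(-224, -696)) = sqrt(-354620 - 140*(-696)) = sqrt(-354620 + 97440) = sqrt(-257180) = 2*I*sqrt(64295)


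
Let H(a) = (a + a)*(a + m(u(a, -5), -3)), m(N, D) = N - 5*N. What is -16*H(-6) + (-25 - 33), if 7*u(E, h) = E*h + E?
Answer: -26902/7 ≈ -3843.1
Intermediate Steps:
u(E, h) = E/7 + E*h/7 (u(E, h) = (E*h + E)/7 = (E + E*h)/7 = E/7 + E*h/7)
m(N, D) = -4*N
H(a) = 46*a²/7 (H(a) = (a + a)*(a - 4*a*(1 - 5)/7) = (2*a)*(a - 4*a*(-4)/7) = (2*a)*(a - (-16)*a/7) = (2*a)*(a + 16*a/7) = (2*a)*(23*a/7) = 46*a²/7)
-16*H(-6) + (-25 - 33) = -736*(-6)²/7 + (-25 - 33) = -736*36/7 - 58 = -16*1656/7 - 58 = -26496/7 - 58 = -26902/7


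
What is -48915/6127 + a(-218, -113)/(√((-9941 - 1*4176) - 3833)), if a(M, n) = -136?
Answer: -48915/6127 + 68*I*√718/1795 ≈ -7.9835 + 1.0151*I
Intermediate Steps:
-48915/6127 + a(-218, -113)/(√((-9941 - 1*4176) - 3833)) = -48915/6127 - 136/√((-9941 - 1*4176) - 3833) = -48915*1/6127 - 136/√((-9941 - 4176) - 3833) = -48915/6127 - 136/√(-14117 - 3833) = -48915/6127 - 136*(-I*√718/3590) = -48915/6127 - (-68)*I*√718/1795 = -48915/6127 + 68*I*√718/1795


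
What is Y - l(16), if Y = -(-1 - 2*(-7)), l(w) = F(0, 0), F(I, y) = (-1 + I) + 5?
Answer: -17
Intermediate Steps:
F(I, y) = 4 + I
l(w) = 4 (l(w) = 4 + 0 = 4)
Y = -13 (Y = -(-1 + 14) = -1*13 = -13)
Y - l(16) = -13 - 1*4 = -13 - 4 = -17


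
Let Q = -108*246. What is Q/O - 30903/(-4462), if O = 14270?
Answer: 161219697/31836370 ≈ 5.0640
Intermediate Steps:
Q = -26568
Q/O - 30903/(-4462) = -26568/14270 - 30903/(-4462) = -26568*1/14270 - 30903*(-1/4462) = -13284/7135 + 30903/4462 = 161219697/31836370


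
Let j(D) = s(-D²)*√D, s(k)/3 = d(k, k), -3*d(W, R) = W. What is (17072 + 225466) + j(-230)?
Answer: 242538 + 52900*I*√230 ≈ 2.4254e+5 + 8.0227e+5*I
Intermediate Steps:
d(W, R) = -W/3
s(k) = -k (s(k) = 3*(-k/3) = -k)
j(D) = D^(5/2) (j(D) = (-(-1)*D²)*√D = D²*√D = D^(5/2))
(17072 + 225466) + j(-230) = (17072 + 225466) + (-230)^(5/2) = 242538 + 52900*I*√230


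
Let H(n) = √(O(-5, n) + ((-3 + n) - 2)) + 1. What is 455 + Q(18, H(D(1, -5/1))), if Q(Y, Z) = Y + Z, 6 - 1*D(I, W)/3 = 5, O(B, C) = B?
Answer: 474 + I*√7 ≈ 474.0 + 2.6458*I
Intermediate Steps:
D(I, W) = 3 (D(I, W) = 18 - 3*5 = 18 - 15 = 3)
H(n) = 1 + √(-10 + n) (H(n) = √(-5 + ((-3 + n) - 2)) + 1 = √(-5 + (-5 + n)) + 1 = √(-10 + n) + 1 = 1 + √(-10 + n))
455 + Q(18, H(D(1, -5/1))) = 455 + (18 + (1 + √(-10 + 3))) = 455 + (18 + (1 + √(-7))) = 455 + (18 + (1 + I*√7)) = 455 + (19 + I*√7) = 474 + I*√7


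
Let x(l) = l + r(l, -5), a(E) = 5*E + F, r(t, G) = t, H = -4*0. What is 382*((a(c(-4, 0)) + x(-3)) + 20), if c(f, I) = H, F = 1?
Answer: 5730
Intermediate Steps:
H = 0
c(f, I) = 0
a(E) = 1 + 5*E (a(E) = 5*E + 1 = 1 + 5*E)
x(l) = 2*l (x(l) = l + l = 2*l)
382*((a(c(-4, 0)) + x(-3)) + 20) = 382*(((1 + 5*0) + 2*(-3)) + 20) = 382*(((1 + 0) - 6) + 20) = 382*((1 - 6) + 20) = 382*(-5 + 20) = 382*15 = 5730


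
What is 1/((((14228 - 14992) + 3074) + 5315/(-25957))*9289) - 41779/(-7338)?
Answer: 23267781989798971/4086717797062110 ≈ 5.6935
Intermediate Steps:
1/((((14228 - 14992) + 3074) + 5315/(-25957))*9289) - 41779/(-7338) = (1/9289)/((-764 + 3074) + 5315*(-1/25957)) - 41779*(-1/7338) = (1/9289)/(2310 - 5315/25957) + 41779/7338 = (1/9289)/(59955355/25957) + 41779/7338 = (25957/59955355)*(1/9289) + 41779/7338 = 25957/556925292595 + 41779/7338 = 23267781989798971/4086717797062110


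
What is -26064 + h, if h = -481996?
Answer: -508060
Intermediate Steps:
-26064 + h = -26064 - 481996 = -508060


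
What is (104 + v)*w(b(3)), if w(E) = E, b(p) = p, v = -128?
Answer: -72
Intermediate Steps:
(104 + v)*w(b(3)) = (104 - 128)*3 = -24*3 = -72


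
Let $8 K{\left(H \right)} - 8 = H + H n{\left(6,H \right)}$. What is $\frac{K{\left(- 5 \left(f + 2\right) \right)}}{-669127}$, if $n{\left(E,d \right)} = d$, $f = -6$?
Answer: $- \frac{107}{1338254} \approx -7.9955 \cdot 10^{-5}$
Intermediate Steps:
$K{\left(H \right)} = 1 + \frac{H}{8} + \frac{H^{2}}{8}$ ($K{\left(H \right)} = 1 + \frac{H + H H}{8} = 1 + \frac{H + H^{2}}{8} = 1 + \left(\frac{H}{8} + \frac{H^{2}}{8}\right) = 1 + \frac{H}{8} + \frac{H^{2}}{8}$)
$\frac{K{\left(- 5 \left(f + 2\right) \right)}}{-669127} = \frac{1 + \frac{\left(-5\right) \left(-6 + 2\right)}{8} + \frac{\left(- 5 \left(-6 + 2\right)\right)^{2}}{8}}{-669127} = \left(1 + \frac{\left(-5\right) \left(-4\right)}{8} + \frac{\left(\left(-5\right) \left(-4\right)\right)^{2}}{8}\right) \left(- \frac{1}{669127}\right) = \left(1 + \frac{1}{8} \cdot 20 + \frac{20^{2}}{8}\right) \left(- \frac{1}{669127}\right) = \left(1 + \frac{5}{2} + \frac{1}{8} \cdot 400\right) \left(- \frac{1}{669127}\right) = \left(1 + \frac{5}{2} + 50\right) \left(- \frac{1}{669127}\right) = \frac{107}{2} \left(- \frac{1}{669127}\right) = - \frac{107}{1338254}$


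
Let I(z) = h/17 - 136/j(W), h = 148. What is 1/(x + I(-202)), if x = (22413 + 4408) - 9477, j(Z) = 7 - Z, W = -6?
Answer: 221/3832636 ≈ 5.7663e-5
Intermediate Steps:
x = 17344 (x = 26821 - 9477 = 17344)
I(z) = -388/221 (I(z) = 148/17 - 136/(7 - 1*(-6)) = 148*(1/17) - 136/(7 + 6) = 148/17 - 136/13 = -388/221)
1/(x + I(-202)) = 1/(17344 - 388/221) = 1/(3832636/221) = 221/3832636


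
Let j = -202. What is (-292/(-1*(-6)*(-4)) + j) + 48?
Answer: -851/6 ≈ -141.83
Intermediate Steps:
(-292/(-1*(-6)*(-4)) + j) + 48 = (-292/(-1*(-6)*(-4)) - 202) + 48 = (-292/(6*(-4)) - 202) + 48 = (-292/(-24) - 202) + 48 = (-292*(-1/24) - 202) + 48 = (73/6 - 202) + 48 = -1139/6 + 48 = -851/6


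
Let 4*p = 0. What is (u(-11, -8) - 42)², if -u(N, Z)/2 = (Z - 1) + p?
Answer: 576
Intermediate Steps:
p = 0 (p = (¼)*0 = 0)
u(N, Z) = 2 - 2*Z (u(N, Z) = -2*((Z - 1) + 0) = -2*((-1 + Z) + 0) = -2*(-1 + Z) = 2 - 2*Z)
(u(-11, -8) - 42)² = ((2 - 2*(-8)) - 42)² = ((2 + 16) - 42)² = (18 - 42)² = (-24)² = 576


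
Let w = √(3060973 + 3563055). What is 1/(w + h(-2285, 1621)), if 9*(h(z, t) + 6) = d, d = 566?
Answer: -1152/134071031 + 81*√1656007/268142062 ≈ 0.00038014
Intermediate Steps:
h(z, t) = 512/9 (h(z, t) = -6 + (⅑)*566 = -6 + 566/9 = 512/9)
w = 2*√1656007 (w = √6624028 = 2*√1656007 ≈ 2573.7)
1/(w + h(-2285, 1621)) = 1/(2*√1656007 + 512/9) = 1/(512/9 + 2*√1656007)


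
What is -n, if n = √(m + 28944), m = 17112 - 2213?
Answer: -√43843 ≈ -209.39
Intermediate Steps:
m = 14899
n = √43843 (n = √(14899 + 28944) = √43843 ≈ 209.39)
-n = -√43843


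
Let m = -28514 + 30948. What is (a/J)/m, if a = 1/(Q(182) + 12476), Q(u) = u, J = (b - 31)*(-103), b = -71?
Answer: 1/323685363432 ≈ 3.0894e-12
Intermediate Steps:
J = 10506 (J = (-71 - 31)*(-103) = -102*(-103) = 10506)
a = 1/12658 (a = 1/(182 + 12476) = 1/12658 ≈ 7.9001e-5)
m = 2434
(a/J)/m = ((1/12658)/10506)/2434 = ((1/12658)*(1/10506))*(1/2434) = (1/132984948)*(1/2434) = 1/323685363432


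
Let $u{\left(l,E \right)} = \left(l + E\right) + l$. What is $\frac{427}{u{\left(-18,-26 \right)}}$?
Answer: $- \frac{427}{62} \approx -6.8871$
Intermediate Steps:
$u{\left(l,E \right)} = E + 2 l$ ($u{\left(l,E \right)} = \left(E + l\right) + l = E + 2 l$)
$\frac{427}{u{\left(-18,-26 \right)}} = \frac{427}{-26 + 2 \left(-18\right)} = \frac{427}{-26 - 36} = \frac{427}{-62} = 427 \left(- \frac{1}{62}\right) = - \frac{427}{62}$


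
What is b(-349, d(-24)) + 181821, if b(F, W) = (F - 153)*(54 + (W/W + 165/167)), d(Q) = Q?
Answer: 25670407/167 ≈ 1.5372e+5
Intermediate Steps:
b(F, W) = -1430550/167 + 9350*F/167 (b(F, W) = (-153 + F)*(54 + (1 + 165*(1/167))) = (-153 + F)*(54 + (1 + 165/167)) = (-153 + F)*(54 + 332/167) = (-153 + F)*(9350/167) = -1430550/167 + 9350*F/167)
b(-349, d(-24)) + 181821 = (-1430550/167 + (9350/167)*(-349)) + 181821 = (-1430550/167 - 3263150/167) + 181821 = -4693700/167 + 181821 = 25670407/167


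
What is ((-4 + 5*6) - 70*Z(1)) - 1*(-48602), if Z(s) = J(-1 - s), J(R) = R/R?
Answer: 48558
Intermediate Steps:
J(R) = 1
Z(s) = 1
((-4 + 5*6) - 70*Z(1)) - 1*(-48602) = ((-4 + 5*6) - 70*1) - 1*(-48602) = ((-4 + 30) - 70) + 48602 = (26 - 70) + 48602 = -44 + 48602 = 48558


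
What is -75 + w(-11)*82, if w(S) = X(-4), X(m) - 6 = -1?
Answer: 335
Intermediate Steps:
X(m) = 5 (X(m) = 6 - 1 = 5)
w(S) = 5
-75 + w(-11)*82 = -75 + 5*82 = -75 + 410 = 335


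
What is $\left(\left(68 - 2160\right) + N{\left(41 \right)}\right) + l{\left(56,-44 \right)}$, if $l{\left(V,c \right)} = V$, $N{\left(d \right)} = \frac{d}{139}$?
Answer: $- \frac{282963}{139} \approx -2035.7$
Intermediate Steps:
$N{\left(d \right)} = \frac{d}{139}$ ($N{\left(d \right)} = d \frac{1}{139} = \frac{d}{139}$)
$\left(\left(68 - 2160\right) + N{\left(41 \right)}\right) + l{\left(56,-44 \right)} = \left(\left(68 - 2160\right) + \frac{1}{139} \cdot 41\right) + 56 = \left(\left(68 - 2160\right) + \frac{41}{139}\right) + 56 = \left(-2092 + \frac{41}{139}\right) + 56 = - \frac{290747}{139} + 56 = - \frac{282963}{139}$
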